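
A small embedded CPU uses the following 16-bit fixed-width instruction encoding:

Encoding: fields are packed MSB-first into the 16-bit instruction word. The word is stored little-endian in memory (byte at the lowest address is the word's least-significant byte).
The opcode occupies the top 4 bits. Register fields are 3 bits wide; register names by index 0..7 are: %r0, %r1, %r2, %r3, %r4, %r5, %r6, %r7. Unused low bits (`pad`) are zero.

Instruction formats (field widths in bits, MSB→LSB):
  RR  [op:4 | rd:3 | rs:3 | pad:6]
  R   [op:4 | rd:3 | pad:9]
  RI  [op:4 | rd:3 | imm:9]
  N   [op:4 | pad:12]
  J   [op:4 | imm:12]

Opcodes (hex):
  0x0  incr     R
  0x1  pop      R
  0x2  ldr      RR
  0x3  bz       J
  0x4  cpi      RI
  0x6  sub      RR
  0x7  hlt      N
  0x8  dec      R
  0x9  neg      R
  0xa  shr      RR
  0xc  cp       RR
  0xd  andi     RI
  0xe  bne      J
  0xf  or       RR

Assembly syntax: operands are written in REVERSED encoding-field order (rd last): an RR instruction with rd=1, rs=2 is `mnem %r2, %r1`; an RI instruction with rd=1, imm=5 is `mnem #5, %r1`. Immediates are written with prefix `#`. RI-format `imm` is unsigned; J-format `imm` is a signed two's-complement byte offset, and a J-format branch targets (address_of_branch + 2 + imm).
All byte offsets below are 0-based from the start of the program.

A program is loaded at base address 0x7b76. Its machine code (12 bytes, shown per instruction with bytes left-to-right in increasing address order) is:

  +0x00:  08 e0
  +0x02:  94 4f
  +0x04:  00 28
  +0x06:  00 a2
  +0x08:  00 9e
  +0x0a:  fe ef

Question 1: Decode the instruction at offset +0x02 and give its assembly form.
cpi #404, %r7

off 0x02: read 94 4f as little → 0x4f94
  top 4b → 0x4 → cpi [RI]
  [11:9] rd=7 = %r7
  [8:0] imm=404 = #404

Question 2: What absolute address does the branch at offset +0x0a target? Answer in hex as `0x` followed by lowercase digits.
@+0a  little-endian(fe ef) = 0xeffe
  op=0xeffe>>12=0xe ⇒ bne (J)
  imm: (w>>0)&0xfff=0xffe (s12→-2) → #-2
  target = base 0x7b76 + off 0x0a + 2 + imm -2 = 0x7b80

0x7b80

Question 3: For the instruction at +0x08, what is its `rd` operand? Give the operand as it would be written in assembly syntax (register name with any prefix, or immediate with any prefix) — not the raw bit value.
%r7

[08] 00 9e → 0x9e00
  op=0x9e00>>12=0x9 ⇒ neg (R)
  rd: (w>>9)&0x7=0x7 → %r7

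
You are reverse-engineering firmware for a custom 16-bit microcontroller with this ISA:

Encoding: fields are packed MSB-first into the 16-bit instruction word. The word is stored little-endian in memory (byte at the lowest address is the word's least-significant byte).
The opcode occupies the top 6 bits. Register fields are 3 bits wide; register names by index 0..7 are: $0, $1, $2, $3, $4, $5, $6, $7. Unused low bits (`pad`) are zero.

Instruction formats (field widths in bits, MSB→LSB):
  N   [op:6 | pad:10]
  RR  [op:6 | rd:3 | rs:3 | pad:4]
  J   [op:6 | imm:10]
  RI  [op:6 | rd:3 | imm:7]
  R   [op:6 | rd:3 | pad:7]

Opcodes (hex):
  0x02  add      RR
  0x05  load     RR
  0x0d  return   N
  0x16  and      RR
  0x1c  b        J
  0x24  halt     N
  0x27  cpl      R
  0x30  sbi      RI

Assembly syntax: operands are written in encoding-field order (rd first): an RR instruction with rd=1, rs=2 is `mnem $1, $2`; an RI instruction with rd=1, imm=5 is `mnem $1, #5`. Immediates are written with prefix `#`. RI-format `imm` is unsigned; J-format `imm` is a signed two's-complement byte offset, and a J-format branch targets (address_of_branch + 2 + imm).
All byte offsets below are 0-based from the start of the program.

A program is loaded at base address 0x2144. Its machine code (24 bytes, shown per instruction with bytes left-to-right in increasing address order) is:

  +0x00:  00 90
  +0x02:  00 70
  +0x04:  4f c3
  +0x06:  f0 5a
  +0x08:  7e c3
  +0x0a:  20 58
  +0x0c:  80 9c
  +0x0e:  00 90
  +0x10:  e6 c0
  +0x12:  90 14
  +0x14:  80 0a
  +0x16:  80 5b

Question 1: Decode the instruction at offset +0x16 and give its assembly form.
and $7, $0

@+16  little-endian(80 5b) = 0x5b80
  op=0x5b80>>10=0x16 ⇒ and (RR)
  rd: (w>>7)&0x7=0x7 → $7
  rs: (w>>4)&0x7=0x0 → $0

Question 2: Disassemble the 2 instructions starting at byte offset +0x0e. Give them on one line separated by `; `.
+0x0e: 00 90 ⇒ word 0x9000 (little)
  op=0x9000>>10=0x24 ⇒ halt (N)
+0x10: e6 c0 ⇒ word 0xc0e6 (little)
  op=0xc0e6>>10=0x30 ⇒ sbi (RI)
  [9:7] rd=1 = $1
  [6:0] imm=102 = #102

halt; sbi $1, #102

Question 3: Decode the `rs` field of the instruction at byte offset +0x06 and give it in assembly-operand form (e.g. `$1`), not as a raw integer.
off 0x06: read f0 5a as little → 0x5af0
  op=0x5af0>>10=0x16 ⇒ and (RR)
  rd: (w>>7)&0x7=0x5 → $5
  rs: (w>>4)&0x7=0x7 → $7

$7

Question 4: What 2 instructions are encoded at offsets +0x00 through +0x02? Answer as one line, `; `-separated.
halt; b #0

off 0x00: read 00 90 as little → 0x9000
  opcode bits[15:10]=0x24: halt/N
off 0x02: read 00 70 as little → 0x7000
  opcode bits[15:10]=0x1c: b/J
  [9:0] imm=0 = #0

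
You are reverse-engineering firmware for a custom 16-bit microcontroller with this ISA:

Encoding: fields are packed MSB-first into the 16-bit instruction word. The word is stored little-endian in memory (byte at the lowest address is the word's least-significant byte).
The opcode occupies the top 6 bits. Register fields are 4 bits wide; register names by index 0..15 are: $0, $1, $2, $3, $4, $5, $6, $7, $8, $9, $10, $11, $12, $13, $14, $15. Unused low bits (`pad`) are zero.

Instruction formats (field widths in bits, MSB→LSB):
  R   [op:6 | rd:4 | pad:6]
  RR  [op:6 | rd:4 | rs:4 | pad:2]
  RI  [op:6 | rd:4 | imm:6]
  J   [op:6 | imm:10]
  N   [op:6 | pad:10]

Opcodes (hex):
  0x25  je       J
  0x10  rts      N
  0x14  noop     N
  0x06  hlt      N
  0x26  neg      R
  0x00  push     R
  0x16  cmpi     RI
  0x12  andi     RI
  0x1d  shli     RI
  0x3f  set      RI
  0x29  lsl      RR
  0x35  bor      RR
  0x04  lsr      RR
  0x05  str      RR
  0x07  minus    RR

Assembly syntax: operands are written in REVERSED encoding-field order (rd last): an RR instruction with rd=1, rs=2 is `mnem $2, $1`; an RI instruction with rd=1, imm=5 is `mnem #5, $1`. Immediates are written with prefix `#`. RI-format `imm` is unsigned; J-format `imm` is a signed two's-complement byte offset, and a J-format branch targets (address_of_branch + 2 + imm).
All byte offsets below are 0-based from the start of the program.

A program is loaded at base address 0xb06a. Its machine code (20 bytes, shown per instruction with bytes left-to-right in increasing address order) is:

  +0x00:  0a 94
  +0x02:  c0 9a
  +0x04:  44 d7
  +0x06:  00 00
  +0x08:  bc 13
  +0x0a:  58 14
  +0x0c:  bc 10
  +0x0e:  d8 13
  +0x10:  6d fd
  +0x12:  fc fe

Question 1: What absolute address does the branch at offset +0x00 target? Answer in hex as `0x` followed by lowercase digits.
0xb076

[00] 0a 94 → 0x940a
  opcode bits[15:10]=0x25: je/J
  [9:0] imm=10 = #10
  target = base 0xb06a + off 0x00 + 2 + imm 10 = 0xb076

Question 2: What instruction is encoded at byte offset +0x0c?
+0x0c: bc 10 ⇒ word 0x10bc (little)
  top 6b → 0x4 → lsr [RR]
  [9:6] rd=2 = $2
  [5:2] rs=15 = $15

lsr $15, $2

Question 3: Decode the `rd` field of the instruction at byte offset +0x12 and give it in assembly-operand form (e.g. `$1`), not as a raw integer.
$11

@+12  little-endian(fc fe) = 0xfefc
  top 6b → 0x3f → set [RI]
  rd@[9:6]=0xb ⇒ $11
  imm@[5:0]=0x3c ⇒ #60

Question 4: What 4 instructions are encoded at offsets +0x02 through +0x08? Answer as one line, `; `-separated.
neg $11; bor $1, $13; push $0; lsr $15, $14

off 0x02: read c0 9a as little → 0x9ac0
  op=0x9ac0>>10=0x26 ⇒ neg (R)
  rd@[9:6]=0xb ⇒ $11
off 0x04: read 44 d7 as little → 0xd744
  op=0xd744>>10=0x35 ⇒ bor (RR)
  rd@[9:6]=0xd ⇒ $13
  rs@[5:2]=0x1 ⇒ $1
off 0x06: read 00 00 as little → 0x0000
  op=0x0000>>10=0x0 ⇒ push (R)
  rd@[9:6]=0x0 ⇒ $0
off 0x08: read bc 13 as little → 0x13bc
  op=0x13bc>>10=0x4 ⇒ lsr (RR)
  rd@[9:6]=0xe ⇒ $14
  rs@[5:2]=0xf ⇒ $15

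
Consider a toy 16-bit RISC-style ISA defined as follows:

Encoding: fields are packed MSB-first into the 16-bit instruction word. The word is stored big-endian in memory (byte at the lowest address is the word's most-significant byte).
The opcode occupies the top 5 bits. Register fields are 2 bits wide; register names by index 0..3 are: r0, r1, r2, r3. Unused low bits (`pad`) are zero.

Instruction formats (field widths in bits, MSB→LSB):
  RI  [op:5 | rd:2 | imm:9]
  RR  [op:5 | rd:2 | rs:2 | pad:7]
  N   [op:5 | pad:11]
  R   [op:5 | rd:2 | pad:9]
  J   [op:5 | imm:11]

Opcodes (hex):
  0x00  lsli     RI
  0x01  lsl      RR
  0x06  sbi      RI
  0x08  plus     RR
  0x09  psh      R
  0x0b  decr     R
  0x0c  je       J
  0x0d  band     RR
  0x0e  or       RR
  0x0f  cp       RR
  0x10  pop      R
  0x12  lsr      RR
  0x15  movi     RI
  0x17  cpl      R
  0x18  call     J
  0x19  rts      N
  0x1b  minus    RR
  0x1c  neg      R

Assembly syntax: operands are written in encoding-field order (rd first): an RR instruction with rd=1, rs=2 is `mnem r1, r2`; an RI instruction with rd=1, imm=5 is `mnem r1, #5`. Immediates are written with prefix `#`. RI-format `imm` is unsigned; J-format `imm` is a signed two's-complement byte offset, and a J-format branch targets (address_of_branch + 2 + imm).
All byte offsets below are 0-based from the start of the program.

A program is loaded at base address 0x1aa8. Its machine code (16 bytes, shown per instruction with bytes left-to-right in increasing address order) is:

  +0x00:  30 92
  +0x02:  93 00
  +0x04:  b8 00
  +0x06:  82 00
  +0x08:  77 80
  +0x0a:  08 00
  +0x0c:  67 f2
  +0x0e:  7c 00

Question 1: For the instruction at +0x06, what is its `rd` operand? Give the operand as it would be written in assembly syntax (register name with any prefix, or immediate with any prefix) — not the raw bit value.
r1

off 0x06: read 82 00 as big → 0x8200
  top 5b → 0x10 → pop [R]
  [10:9] rd=1 = r1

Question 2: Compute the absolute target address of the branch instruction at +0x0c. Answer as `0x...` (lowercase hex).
0x1aa8

@+0c  big-endian(67 f2) = 0x67f2
  op=0x67f2>>11=0xc ⇒ je (J)
  imm@[10:0]=0x7f2 (s11→-14) ⇒ #-14
  target = base 0x1aa8 + off 0x0c + 2 + imm -14 = 0x1aa8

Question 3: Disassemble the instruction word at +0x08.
off 0x08: read 77 80 as big → 0x7780
  op=0x7780>>11=0xe ⇒ or (RR)
  rd: (w>>9)&0x3=0x3 → r3
  rs: (w>>7)&0x3=0x3 → r3

or r3, r3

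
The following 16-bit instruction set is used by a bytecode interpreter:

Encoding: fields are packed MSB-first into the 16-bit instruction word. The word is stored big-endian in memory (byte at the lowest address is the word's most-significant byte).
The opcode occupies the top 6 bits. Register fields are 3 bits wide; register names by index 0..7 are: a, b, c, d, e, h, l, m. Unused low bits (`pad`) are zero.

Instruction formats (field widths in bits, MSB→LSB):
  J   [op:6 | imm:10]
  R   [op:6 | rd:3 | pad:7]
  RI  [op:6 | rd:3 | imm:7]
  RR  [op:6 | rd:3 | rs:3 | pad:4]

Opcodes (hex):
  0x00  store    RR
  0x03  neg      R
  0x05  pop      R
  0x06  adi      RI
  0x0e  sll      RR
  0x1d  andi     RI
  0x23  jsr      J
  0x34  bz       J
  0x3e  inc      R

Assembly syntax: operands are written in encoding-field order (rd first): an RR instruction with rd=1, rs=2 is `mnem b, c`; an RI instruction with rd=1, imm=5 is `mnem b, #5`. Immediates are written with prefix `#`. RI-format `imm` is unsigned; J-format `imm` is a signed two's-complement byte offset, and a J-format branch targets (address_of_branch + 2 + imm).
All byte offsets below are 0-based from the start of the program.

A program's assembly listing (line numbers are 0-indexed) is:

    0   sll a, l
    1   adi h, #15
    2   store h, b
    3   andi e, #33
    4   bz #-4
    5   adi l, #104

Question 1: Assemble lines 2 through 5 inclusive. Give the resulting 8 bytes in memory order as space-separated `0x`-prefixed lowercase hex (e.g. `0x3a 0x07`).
0x02 0x90 0x76 0x21 0xd3 0xfc 0x1b 0x68

2. store fields op=0x0:6|rd=5:3|rs=1:3|pad=0:4 → word 0290h → 02 90
3. andi fields op=0x1d:6|rd=4:3|imm=33:7 → word 7621h → 76 21
4. bz fields op=0x34:6|imm=-4:10 → word d3fch → d3 fc
5. adi fields op=0x6:6|rd=6:3|imm=104:7 → word 1b68h → 1b 68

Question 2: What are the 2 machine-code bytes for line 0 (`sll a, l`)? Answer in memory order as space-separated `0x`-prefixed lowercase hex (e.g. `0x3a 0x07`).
0x38 0x60

0. sll fields op=0xe:6|rd=0:3|rs=6:3|pad=0:4 → word 3860h → 38 60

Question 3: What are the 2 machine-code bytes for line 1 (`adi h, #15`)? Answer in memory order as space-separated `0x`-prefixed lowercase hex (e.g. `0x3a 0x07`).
0x1a 0x8f

line 1 (adi): pack op=0x6:6|rd=5:3|imm=15:7 = 0x1a8f; big→ 1a 8f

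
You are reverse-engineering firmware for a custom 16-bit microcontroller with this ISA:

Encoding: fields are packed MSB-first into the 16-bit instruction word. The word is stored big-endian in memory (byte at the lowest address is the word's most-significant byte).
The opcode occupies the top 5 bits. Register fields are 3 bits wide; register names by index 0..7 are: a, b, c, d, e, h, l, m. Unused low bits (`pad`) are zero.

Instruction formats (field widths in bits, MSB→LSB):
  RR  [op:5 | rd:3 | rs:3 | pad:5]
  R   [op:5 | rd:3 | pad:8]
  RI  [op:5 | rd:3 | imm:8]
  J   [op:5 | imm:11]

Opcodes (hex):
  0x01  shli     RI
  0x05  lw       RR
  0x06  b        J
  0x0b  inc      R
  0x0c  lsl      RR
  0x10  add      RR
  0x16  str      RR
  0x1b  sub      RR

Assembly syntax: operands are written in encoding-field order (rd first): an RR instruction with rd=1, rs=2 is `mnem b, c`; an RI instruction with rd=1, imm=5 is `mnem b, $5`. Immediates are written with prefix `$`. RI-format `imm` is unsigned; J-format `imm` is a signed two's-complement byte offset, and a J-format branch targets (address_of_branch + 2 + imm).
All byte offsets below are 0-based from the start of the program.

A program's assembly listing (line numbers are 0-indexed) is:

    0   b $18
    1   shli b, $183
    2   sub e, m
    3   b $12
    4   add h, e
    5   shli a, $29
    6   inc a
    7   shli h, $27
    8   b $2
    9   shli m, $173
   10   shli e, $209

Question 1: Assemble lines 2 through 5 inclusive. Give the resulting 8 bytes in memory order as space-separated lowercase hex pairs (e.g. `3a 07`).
dc e0 30 0c 85 80 08 1d

2. sub fields op=0x1b:5|rd=4:3|rs=7:3|pad=0:5 → word dce0h → dc e0
3. b fields op=0x6:5|imm=12:11 → word 300ch → 30 0c
4. add fields op=0x10:5|rd=5:3|rs=4:3|pad=0:5 → word 8580h → 85 80
5. shli fields op=0x1:5|rd=0:3|imm=29:8 → word 081dh → 08 1d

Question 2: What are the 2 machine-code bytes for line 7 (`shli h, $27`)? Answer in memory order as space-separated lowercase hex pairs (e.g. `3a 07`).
7. shli fields op=0x1:5|rd=5:3|imm=27:8 → word 0d1bh → 0d 1b

0d 1b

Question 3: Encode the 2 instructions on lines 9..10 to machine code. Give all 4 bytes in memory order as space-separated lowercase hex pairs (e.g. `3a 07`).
9. shli fields op=0x1:5|rd=7:3|imm=173:8 → word 0fadh → 0f ad
10. shli fields op=0x1:5|rd=4:3|imm=209:8 → word 0cd1h → 0c d1

0f ad 0c d1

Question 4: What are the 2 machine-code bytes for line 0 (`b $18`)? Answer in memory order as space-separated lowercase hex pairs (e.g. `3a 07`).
30 12

L0: b op=0x6:5|imm=18:11 ⇒ 0x3012 ⇒ big 30 12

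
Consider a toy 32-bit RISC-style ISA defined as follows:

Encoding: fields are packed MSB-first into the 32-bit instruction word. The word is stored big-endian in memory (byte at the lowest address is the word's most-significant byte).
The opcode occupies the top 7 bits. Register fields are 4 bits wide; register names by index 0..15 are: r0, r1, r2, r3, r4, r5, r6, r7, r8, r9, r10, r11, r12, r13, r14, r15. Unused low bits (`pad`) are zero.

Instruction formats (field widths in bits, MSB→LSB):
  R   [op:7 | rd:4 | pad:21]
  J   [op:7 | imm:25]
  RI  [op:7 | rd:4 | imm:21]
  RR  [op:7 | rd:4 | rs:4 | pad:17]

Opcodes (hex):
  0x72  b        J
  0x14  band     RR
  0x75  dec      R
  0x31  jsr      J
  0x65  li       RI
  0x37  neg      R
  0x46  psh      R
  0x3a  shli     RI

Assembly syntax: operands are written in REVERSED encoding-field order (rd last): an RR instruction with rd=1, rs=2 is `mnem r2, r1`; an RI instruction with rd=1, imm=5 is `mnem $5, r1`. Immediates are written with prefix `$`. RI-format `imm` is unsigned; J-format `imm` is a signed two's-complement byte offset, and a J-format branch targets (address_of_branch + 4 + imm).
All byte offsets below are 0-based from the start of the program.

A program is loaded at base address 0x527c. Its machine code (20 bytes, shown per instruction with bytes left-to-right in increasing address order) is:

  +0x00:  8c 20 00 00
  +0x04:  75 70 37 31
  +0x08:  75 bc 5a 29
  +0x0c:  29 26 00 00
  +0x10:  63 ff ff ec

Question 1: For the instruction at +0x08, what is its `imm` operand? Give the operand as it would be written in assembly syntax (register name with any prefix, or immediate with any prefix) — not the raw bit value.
@+08  big-endian(75 bc 5a 29) = 0x75bc5a29
  op=0x75bc5a29>>25=0x3a ⇒ shli (RI)
  [24:21] rd=13 = r13
  [20:0] imm=1858089 = $1858089

$1858089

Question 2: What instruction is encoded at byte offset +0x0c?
band r3, r9

[0c] 29 26 00 00 → 0x29260000
  opcode bits[31:25]=0x14: band/RR
  rd@[24:21]=0x9 ⇒ r9
  rs@[20:17]=0x3 ⇒ r3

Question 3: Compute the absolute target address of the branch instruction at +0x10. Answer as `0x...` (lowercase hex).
off 0x10: read 63 ff ff ec as big → 0x63ffffec
  opcode bits[31:25]=0x31: jsr/J
  imm@[24:0]=0x1ffffec (s25→-20) ⇒ $-20
  target = base 0x527c + off 0x10 + 4 + imm -20 = 0x527c

0x527c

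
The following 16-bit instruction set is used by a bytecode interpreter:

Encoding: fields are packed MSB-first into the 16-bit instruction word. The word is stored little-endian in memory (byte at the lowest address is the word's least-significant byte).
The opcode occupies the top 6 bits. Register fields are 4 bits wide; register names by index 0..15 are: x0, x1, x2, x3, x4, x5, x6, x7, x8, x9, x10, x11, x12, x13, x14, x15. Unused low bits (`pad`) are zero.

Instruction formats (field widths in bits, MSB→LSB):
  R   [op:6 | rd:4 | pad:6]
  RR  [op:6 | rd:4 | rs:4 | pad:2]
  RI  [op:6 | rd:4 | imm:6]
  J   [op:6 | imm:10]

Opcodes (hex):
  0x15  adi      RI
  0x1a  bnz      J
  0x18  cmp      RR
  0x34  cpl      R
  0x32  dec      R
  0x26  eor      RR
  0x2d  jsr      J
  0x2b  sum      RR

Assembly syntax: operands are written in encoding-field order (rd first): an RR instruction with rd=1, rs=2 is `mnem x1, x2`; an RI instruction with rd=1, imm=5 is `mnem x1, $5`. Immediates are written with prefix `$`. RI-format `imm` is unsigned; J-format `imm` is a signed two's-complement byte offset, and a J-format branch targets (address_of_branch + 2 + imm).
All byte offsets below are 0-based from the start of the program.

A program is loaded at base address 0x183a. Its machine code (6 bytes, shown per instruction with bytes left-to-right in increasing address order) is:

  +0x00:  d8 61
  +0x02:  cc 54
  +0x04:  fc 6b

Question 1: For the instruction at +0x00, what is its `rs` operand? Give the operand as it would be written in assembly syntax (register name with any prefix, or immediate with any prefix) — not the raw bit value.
x6

@+00  little-endian(d8 61) = 0x61d8
  top 6b → 0x18 → cmp [RR]
  [9:6] rd=7 = x7
  [5:2] rs=6 = x6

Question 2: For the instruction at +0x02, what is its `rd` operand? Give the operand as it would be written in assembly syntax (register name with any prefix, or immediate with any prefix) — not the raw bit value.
@+02  little-endian(cc 54) = 0x54cc
  op=0x54cc>>10=0x15 ⇒ adi (RI)
  rd@[9:6]=0x3 ⇒ x3
  imm@[5:0]=0xc ⇒ $12

x3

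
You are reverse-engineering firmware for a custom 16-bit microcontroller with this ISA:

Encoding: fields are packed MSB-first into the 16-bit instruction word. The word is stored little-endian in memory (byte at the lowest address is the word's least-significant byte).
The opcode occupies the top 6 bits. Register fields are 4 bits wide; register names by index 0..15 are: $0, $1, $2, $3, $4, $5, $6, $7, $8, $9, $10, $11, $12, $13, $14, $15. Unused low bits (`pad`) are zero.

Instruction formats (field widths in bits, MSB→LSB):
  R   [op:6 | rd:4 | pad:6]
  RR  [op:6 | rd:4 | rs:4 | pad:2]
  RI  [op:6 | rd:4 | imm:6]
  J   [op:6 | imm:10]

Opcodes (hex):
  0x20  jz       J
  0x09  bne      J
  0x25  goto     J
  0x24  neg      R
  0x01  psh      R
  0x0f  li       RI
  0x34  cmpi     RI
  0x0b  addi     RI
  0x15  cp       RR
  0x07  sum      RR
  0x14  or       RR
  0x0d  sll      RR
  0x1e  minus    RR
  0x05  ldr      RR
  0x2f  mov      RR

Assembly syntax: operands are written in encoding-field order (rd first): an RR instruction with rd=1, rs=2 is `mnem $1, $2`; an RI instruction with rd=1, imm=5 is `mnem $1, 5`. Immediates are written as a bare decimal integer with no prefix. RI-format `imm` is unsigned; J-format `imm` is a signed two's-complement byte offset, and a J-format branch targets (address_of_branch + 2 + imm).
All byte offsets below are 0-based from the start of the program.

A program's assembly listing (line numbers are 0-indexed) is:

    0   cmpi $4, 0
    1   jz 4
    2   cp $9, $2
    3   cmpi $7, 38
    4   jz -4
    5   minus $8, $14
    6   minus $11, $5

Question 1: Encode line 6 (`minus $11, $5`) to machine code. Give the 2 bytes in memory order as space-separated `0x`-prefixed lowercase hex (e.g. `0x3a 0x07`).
0xd4 0x7a

6. minus fields op=0x1e:6|rd=11:4|rs=5:4|pad=0:2 → word 7ad4h → d4 7a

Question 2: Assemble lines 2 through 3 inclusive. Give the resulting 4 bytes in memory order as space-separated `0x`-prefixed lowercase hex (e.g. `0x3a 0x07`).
0x48 0x56 0xe6 0xd1

line 2 (cp): pack op=0x15:6|rd=9:4|rs=2:4|pad=0:2 = 0x5648; little→ 48 56
line 3 (cmpi): pack op=0x34:6|rd=7:4|imm=38:6 = 0xd1e6; little→ e6 d1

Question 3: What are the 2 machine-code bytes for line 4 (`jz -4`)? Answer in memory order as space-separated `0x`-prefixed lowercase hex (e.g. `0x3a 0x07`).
0xfc 0x83

4. jz fields op=0x20:6|imm=-4:10 → word 83fch → fc 83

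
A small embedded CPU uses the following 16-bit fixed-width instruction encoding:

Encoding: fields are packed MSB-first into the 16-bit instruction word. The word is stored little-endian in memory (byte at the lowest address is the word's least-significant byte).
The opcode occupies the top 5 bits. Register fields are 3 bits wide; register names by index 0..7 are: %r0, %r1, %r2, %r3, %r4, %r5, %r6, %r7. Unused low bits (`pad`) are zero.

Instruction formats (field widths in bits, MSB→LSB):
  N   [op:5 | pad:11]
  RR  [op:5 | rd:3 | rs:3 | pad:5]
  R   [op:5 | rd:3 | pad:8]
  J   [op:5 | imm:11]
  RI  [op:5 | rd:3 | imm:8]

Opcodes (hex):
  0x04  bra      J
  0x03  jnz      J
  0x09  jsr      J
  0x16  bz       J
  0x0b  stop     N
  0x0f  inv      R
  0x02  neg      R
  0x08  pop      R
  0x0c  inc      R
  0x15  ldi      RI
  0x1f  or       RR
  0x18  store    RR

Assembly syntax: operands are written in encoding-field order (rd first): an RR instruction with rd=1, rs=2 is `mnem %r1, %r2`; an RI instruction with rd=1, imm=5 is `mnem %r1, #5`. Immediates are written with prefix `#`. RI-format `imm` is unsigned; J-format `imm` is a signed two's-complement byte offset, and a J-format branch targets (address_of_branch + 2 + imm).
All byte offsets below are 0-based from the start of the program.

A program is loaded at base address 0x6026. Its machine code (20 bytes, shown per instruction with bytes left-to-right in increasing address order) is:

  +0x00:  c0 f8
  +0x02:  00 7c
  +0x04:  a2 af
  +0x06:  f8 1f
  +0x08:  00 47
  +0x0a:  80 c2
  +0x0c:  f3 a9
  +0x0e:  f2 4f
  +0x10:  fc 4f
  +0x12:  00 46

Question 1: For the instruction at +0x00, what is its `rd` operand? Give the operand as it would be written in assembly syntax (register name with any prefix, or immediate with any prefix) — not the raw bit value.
off 0x00: read c0 f8 as little → 0xf8c0
  opcode bits[15:11]=0x1f: or/RR
  rd: (w>>8)&0x7=0x0 → %r0
  rs: (w>>5)&0x7=0x6 → %r6

%r0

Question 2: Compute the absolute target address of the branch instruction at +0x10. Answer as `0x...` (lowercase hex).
+0x10: fc 4f ⇒ word 0x4ffc (little)
  top 5b → 0x9 → jsr [J]
  [10:0] imm=2044 (s11→-4) = #-4
  target = base 0x6026 + off 0x10 + 2 + imm -4 = 0x6034

0x6034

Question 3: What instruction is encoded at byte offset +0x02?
[02] 00 7c → 0x7c00
  opcode bits[15:11]=0xf: inv/R
  rd@[10:8]=0x4 ⇒ %r4

inv %r4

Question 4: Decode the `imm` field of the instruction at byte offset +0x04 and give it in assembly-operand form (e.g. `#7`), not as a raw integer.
[04] a2 af → 0xafa2
  top 5b → 0x15 → ldi [RI]
  rd@[10:8]=0x7 ⇒ %r7
  imm@[7:0]=0xa2 ⇒ #162

#162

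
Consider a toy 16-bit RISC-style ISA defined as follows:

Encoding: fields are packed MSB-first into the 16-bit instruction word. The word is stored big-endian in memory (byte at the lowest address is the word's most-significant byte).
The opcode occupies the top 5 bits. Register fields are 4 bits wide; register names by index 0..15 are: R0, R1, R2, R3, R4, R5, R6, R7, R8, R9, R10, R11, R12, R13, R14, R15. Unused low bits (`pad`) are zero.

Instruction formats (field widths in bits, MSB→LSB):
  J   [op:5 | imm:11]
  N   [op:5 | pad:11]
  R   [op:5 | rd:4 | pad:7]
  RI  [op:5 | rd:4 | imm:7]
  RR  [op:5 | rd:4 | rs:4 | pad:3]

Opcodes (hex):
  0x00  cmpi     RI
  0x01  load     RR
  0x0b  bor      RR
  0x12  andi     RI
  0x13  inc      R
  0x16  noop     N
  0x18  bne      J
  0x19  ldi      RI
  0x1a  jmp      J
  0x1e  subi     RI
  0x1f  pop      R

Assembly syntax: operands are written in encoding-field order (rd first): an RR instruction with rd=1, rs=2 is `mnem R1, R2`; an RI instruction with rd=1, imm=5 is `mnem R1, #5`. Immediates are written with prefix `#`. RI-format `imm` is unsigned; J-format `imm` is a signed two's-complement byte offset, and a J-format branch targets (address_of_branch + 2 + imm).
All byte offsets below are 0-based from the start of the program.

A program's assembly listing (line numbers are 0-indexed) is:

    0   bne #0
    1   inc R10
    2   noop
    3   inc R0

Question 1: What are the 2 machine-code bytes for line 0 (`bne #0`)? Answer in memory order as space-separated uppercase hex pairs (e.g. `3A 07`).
line 0 (bne): pack op=0x18:5|imm=0:11 = 0xc000; big→ c0 00

C0 00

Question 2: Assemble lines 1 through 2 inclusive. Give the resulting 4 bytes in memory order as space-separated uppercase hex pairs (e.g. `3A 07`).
9D 00 B0 00

1. inc fields op=0x13:5|rd=10:4|pad=0:7 → word 9d00h → 9d 00
2. noop fields op=0x16:5|pad=0:11 → word b000h → b0 00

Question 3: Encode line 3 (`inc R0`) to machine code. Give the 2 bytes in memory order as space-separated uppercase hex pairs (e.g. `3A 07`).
L3: inc op=0x13:5|rd=0:4|pad=0:7 ⇒ 0x9800 ⇒ big 98 00

98 00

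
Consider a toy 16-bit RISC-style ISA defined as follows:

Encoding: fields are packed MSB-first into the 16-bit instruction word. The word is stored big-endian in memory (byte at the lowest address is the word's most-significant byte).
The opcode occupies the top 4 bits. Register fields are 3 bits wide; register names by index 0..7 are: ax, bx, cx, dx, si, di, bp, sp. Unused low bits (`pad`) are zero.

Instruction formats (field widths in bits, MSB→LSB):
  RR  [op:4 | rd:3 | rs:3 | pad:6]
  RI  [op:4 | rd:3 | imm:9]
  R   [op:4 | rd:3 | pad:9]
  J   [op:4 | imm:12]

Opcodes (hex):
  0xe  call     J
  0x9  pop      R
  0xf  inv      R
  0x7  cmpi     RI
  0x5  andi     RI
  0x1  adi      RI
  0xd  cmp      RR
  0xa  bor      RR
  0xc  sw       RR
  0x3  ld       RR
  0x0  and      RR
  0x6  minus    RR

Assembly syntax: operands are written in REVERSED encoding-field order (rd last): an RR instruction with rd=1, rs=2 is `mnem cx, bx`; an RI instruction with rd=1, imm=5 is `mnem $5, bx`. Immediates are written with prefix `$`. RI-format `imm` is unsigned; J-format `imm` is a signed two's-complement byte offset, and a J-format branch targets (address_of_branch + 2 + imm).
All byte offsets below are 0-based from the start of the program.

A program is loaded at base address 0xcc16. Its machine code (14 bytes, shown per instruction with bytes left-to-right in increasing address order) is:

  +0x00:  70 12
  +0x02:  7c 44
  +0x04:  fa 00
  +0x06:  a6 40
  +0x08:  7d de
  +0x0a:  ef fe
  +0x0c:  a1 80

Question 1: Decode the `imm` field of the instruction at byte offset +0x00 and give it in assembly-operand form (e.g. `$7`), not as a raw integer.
@+00  big-endian(70 12) = 0x7012
  opcode bits[15:12]=0x7: cmpi/RI
  rd: (w>>9)&0x7=0x0 → ax
  imm: (w>>0)&0x1ff=0x12 → $18

$18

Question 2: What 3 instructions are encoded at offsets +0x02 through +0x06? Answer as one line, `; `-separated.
+0x02: 7c 44 ⇒ word 0x7c44 (big)
  op=0x7c44>>12=0x7 ⇒ cmpi (RI)
  rd: (w>>9)&0x7=0x6 → bp
  imm: (w>>0)&0x1ff=0x44 → $68
+0x04: fa 00 ⇒ word 0xfa00 (big)
  op=0xfa00>>12=0xf ⇒ inv (R)
  rd: (w>>9)&0x7=0x5 → di
+0x06: a6 40 ⇒ word 0xa640 (big)
  op=0xa640>>12=0xa ⇒ bor (RR)
  rd: (w>>9)&0x7=0x3 → dx
  rs: (w>>6)&0x7=0x1 → bx

cmpi $68, bp; inv di; bor bx, dx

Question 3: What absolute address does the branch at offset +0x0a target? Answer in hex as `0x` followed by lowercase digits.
0xcc20

+0x0a: ef fe ⇒ word 0xeffe (big)
  top 4b → 0xe → call [J]
  imm@[11:0]=0xffe (s12→-2) ⇒ $-2
  target = base 0xcc16 + off 0x0a + 2 + imm -2 = 0xcc20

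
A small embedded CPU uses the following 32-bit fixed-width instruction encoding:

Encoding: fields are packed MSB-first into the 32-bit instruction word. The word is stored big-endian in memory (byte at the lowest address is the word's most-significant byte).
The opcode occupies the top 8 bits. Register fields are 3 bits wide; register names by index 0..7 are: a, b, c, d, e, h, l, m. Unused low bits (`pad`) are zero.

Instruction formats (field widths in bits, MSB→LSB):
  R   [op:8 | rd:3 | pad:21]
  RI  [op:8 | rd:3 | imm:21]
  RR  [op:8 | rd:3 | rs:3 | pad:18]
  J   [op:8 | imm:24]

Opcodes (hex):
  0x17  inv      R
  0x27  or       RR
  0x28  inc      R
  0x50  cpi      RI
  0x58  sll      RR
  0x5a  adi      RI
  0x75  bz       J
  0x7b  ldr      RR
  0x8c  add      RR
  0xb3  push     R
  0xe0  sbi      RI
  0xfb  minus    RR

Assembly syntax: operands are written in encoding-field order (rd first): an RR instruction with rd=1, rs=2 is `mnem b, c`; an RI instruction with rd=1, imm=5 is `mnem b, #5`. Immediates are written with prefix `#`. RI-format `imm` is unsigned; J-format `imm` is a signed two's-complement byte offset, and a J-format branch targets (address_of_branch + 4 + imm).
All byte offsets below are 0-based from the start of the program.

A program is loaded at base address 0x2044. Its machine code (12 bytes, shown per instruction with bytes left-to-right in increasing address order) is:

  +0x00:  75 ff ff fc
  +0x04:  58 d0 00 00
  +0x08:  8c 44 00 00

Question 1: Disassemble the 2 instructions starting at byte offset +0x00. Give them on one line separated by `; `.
[00] 75 ff ff fc → 0x75fffffc
  top 8b → 0x75 → bz [J]
  [23:0] imm=16777212 (s24→-4) = #-4
[04] 58 d0 00 00 → 0x58d00000
  top 8b → 0x58 → sll [RR]
  [23:21] rd=6 = l
  [20:18] rs=4 = e

bz #-4; sll l, e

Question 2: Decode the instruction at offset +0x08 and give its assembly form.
[08] 8c 44 00 00 → 0x8c440000
  op=0x8c440000>>24=0x8c ⇒ add (RR)
  [23:21] rd=2 = c
  [20:18] rs=1 = b

add c, b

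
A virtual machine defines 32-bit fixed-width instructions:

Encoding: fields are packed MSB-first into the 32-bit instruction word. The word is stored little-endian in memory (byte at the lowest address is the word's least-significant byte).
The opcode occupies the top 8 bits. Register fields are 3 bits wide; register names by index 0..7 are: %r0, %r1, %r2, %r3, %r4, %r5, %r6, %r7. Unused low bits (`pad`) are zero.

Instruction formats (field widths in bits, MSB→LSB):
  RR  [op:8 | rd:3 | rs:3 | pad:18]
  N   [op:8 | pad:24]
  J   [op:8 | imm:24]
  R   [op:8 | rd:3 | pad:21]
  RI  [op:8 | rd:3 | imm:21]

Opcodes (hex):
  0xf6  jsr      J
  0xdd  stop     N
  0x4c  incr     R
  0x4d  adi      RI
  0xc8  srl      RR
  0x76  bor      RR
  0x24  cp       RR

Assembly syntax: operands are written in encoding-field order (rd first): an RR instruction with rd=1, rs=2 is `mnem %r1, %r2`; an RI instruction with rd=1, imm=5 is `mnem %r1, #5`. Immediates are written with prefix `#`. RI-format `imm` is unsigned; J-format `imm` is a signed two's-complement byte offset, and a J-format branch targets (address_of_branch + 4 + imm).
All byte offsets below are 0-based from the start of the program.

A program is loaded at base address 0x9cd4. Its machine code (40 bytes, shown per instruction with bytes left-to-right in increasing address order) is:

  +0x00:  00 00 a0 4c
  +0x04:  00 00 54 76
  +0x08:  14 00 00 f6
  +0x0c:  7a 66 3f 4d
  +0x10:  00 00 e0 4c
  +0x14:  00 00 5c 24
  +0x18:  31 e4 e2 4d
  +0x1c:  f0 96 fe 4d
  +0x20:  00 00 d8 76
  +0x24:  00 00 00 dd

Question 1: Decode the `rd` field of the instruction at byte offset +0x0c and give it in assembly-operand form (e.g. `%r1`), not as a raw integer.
%r1

off 0x0c: read 7a 66 3f 4d as little → 0x4d3f667a
  top 8b → 0x4d → adi [RI]
  [23:21] rd=1 = %r1
  [20:0] imm=2057850 = #2057850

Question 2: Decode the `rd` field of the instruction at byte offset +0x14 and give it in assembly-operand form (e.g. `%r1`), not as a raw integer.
%r2

off 0x14: read 00 00 5c 24 as little → 0x245c0000
  opcode bits[31:24]=0x24: cp/RR
  rd@[23:21]=0x2 ⇒ %r2
  rs@[20:18]=0x7 ⇒ %r7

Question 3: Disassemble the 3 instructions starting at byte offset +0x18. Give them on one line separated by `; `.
+0x18: 31 e4 e2 4d ⇒ word 0x4de2e431 (little)
  top 8b → 0x4d → adi [RI]
  rd: (w>>21)&0x7=0x7 → %r7
  imm: (w>>0)&0x1fffff=0x2e431 → #189489
+0x1c: f0 96 fe 4d ⇒ word 0x4dfe96f0 (little)
  top 8b → 0x4d → adi [RI]
  rd: (w>>21)&0x7=0x7 → %r7
  imm: (w>>0)&0x1fffff=0x1e96f0 → #2004720
+0x20: 00 00 d8 76 ⇒ word 0x76d80000 (little)
  top 8b → 0x76 → bor [RR]
  rd: (w>>21)&0x7=0x6 → %r6
  rs: (w>>18)&0x7=0x6 → %r6

adi %r7, #189489; adi %r7, #2004720; bor %r6, %r6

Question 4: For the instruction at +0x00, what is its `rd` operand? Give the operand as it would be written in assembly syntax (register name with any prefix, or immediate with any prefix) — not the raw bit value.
@+00  little-endian(00 00 a0 4c) = 0x4ca00000
  op=0x4ca00000>>24=0x4c ⇒ incr (R)
  rd@[23:21]=0x5 ⇒ %r5

%r5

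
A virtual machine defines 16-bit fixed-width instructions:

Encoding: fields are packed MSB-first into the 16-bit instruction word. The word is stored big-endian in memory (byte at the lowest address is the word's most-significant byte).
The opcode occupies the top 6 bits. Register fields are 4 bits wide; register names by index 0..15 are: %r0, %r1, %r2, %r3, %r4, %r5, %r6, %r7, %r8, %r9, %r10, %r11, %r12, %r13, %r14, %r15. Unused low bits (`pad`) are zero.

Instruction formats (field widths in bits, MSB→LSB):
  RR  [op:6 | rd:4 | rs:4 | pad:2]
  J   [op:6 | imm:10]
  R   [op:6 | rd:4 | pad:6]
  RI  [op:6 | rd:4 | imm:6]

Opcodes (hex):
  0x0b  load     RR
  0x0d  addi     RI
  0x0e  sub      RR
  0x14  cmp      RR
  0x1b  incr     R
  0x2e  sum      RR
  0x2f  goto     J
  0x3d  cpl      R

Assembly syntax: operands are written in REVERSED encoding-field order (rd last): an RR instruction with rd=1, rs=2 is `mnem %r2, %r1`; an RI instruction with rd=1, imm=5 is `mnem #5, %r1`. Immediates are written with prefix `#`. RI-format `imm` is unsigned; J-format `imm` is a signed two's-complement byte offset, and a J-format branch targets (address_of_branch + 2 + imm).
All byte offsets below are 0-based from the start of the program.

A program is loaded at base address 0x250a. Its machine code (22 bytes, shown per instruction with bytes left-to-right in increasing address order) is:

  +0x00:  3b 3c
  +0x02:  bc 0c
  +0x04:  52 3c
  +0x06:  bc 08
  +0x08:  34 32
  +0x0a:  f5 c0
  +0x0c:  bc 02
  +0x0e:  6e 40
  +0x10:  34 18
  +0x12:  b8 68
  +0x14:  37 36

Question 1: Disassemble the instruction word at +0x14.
addi #54, %r12

[14] 37 36 → 0x3736
  opcode bits[15:10]=0xd: addi/RI
  [9:6] rd=12 = %r12
  [5:0] imm=54 = #54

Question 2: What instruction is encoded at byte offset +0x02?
@+02  big-endian(bc 0c) = 0xbc0c
  opcode bits[15:10]=0x2f: goto/J
  [9:0] imm=12 = #12

goto #12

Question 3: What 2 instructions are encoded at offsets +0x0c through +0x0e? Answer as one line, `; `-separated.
goto #2; incr %r9

+0x0c: bc 02 ⇒ word 0xbc02 (big)
  top 6b → 0x2f → goto [J]
  imm@[9:0]=0x2 ⇒ #2
+0x0e: 6e 40 ⇒ word 0x6e40 (big)
  top 6b → 0x1b → incr [R]
  rd@[9:6]=0x9 ⇒ %r9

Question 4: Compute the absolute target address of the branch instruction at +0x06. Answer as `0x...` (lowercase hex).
0x251a

@+06  big-endian(bc 08) = 0xbc08
  op=0xbc08>>10=0x2f ⇒ goto (J)
  imm@[9:0]=0x8 ⇒ #8
  target = base 0x250a + off 0x06 + 2 + imm 8 = 0x251a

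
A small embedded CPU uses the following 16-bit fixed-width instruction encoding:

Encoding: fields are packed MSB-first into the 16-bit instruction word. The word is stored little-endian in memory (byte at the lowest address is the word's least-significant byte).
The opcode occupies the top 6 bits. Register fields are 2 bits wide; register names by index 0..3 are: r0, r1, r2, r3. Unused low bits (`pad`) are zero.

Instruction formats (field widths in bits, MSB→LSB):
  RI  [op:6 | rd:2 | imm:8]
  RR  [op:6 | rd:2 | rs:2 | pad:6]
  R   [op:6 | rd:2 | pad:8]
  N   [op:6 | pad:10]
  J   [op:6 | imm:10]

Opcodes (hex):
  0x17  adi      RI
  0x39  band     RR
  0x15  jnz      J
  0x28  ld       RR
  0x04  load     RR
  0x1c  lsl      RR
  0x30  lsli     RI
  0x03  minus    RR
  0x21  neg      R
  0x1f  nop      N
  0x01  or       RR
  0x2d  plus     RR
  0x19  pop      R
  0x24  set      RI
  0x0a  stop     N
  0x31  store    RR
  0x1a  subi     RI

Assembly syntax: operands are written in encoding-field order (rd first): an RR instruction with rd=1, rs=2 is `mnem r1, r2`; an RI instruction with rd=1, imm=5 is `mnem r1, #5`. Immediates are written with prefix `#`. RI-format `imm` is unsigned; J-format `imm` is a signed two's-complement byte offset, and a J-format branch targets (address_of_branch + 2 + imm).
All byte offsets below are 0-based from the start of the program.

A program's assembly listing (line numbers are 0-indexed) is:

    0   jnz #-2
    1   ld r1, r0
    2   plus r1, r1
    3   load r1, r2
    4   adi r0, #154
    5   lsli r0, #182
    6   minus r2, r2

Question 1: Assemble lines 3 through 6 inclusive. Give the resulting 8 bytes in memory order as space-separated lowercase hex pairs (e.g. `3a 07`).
line 3 (load): pack op=0x4:6|rd=1:2|rs=2:2|pad=0:6 = 0x1180; little→ 80 11
line 4 (adi): pack op=0x17:6|rd=0:2|imm=154:8 = 0x5c9a; little→ 9a 5c
line 5 (lsli): pack op=0x30:6|rd=0:2|imm=182:8 = 0xc0b6; little→ b6 c0
line 6 (minus): pack op=0x3:6|rd=2:2|rs=2:2|pad=0:6 = 0x0e80; little→ 80 0e

80 11 9a 5c b6 c0 80 0e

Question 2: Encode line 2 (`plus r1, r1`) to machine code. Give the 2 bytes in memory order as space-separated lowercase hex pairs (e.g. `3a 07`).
40 b5

L2: plus op=0x2d:6|rd=1:2|rs=1:2|pad=0:6 ⇒ 0xb540 ⇒ little 40 b5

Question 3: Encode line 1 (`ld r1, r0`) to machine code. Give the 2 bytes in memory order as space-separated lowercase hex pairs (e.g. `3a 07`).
1. ld fields op=0x28:6|rd=1:2|rs=0:2|pad=0:6 → word a100h → 00 a1

00 a1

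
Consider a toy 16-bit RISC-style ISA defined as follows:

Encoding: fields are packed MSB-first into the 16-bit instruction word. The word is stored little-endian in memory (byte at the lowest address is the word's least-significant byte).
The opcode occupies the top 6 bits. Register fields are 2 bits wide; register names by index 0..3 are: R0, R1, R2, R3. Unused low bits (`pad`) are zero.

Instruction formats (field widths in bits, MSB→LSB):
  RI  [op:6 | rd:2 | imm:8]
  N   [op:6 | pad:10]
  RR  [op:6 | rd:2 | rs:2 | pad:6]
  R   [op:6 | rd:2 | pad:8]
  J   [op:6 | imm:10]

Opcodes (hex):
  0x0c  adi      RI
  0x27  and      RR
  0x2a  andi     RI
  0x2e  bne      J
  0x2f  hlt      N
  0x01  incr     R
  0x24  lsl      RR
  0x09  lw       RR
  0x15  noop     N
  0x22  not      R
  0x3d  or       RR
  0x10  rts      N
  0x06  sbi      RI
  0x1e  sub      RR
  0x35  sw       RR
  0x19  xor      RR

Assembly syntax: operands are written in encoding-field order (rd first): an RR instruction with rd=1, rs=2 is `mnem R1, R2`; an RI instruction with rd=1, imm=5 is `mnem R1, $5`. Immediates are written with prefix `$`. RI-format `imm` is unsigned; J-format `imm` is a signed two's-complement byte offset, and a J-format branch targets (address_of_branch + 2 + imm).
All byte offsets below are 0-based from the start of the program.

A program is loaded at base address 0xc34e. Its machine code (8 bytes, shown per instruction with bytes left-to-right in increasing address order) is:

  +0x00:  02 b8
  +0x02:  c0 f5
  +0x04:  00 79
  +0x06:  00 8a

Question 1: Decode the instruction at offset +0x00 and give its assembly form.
off 0x00: read 02 b8 as little → 0xb802
  opcode bits[15:10]=0x2e: bne/J
  [9:0] imm=2 = $2

bne $2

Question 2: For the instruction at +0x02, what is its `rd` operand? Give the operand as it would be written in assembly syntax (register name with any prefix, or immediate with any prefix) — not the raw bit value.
R1

[02] c0 f5 → 0xf5c0
  opcode bits[15:10]=0x3d: or/RR
  [9:8] rd=1 = R1
  [7:6] rs=3 = R3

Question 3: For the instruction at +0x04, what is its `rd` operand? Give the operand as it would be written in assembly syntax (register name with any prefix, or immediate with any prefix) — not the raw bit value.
+0x04: 00 79 ⇒ word 0x7900 (little)
  opcode bits[15:10]=0x1e: sub/RR
  [9:8] rd=1 = R1
  [7:6] rs=0 = R0

R1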